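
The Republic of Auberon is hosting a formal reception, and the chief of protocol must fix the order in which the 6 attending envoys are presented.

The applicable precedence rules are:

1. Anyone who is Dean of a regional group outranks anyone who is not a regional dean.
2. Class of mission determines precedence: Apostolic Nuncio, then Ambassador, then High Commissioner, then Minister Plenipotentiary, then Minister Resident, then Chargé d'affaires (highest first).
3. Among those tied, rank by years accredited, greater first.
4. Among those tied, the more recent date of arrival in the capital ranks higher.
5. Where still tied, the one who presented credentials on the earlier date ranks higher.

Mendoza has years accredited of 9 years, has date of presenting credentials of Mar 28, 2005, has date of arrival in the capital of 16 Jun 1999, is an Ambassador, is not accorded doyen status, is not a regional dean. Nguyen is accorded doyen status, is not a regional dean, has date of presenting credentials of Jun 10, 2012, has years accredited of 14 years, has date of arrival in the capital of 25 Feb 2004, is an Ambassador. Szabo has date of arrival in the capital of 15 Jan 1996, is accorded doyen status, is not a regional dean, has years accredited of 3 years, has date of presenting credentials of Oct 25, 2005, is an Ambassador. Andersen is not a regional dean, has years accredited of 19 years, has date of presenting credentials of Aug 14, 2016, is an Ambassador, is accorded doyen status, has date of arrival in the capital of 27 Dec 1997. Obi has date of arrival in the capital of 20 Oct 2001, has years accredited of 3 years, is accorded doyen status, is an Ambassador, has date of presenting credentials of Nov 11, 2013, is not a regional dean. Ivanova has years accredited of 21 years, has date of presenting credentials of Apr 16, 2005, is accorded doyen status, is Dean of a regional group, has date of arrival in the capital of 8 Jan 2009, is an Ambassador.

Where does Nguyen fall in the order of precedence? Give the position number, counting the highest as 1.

3

By the first rule: Ivanova (Dean of a regional group); then Andersen, Nguyen, Mendoza, Obi and Szabo (each not a regional dean).
Andersen, Nguyen, Mendoza, Obi and Szabo are each Ambassador, so the next rule applies.
Among Andersen, Nguyen, Mendoza, Obi and Szabo, by years accredited (higher first): Andersen (19 years) before Nguyen (14 years) before Mendoza (9 years) before Obi and Szabo (3 years).
Among Obi and Szabo, by date of arrival in the capital (later first): Obi (20 Oct 2001) before Szabo (15 Jan 1996).
Order: Ivanova, Andersen, Nguyen, Mendoza, Obi, Szabo. So position 3.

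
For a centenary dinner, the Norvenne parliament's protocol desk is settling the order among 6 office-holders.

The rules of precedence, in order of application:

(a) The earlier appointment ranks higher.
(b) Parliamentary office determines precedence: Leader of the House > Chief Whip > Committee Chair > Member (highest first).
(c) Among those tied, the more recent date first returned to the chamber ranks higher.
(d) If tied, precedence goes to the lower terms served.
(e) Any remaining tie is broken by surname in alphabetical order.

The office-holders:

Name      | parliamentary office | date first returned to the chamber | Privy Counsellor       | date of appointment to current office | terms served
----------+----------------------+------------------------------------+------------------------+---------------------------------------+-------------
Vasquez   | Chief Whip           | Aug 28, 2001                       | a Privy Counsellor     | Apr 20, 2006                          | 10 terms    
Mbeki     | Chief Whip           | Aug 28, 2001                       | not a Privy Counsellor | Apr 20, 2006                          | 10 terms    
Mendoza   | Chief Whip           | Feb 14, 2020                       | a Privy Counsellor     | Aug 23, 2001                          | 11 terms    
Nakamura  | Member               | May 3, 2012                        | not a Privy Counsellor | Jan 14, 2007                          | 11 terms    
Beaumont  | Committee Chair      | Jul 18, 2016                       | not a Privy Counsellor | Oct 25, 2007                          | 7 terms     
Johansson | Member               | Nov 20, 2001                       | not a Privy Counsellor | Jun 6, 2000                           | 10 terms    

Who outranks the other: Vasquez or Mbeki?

By date of appointment to current office (earlier first): Johansson (Jun 6, 2000); then Mendoza (Aug 23, 2001); then Mbeki and Vasquez (both Apr 20, 2006); then Nakamura (Jan 14, 2007); then Beaumont (Oct 25, 2007).
Mbeki and Vasquez are each Chief Whip, so the next rule applies.
Mbeki and Vasquez both have date first returned to the chamber Aug 28, 2001, so the next rule applies.
Mbeki and Vasquez both have terms served 10 terms, so the next rule applies.
Among Mbeki and Vasquez, alphabetically by surname: Mbeki before Vasquez.
So Mbeki takes precedence.

Mbeki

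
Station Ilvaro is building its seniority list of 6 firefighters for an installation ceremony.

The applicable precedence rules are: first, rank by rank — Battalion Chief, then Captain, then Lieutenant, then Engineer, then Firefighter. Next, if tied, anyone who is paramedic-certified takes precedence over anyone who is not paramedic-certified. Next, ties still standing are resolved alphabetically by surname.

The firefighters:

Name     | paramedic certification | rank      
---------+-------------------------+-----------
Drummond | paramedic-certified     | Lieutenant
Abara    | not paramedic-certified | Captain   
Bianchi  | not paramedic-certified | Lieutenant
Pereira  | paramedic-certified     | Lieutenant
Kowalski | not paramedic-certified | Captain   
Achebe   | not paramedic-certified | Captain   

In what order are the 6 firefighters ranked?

Abara, Achebe, Kowalski, Drummond, Pereira, Bianchi

By rank: Abara, Achebe and Kowalski (Captain); then Drummond, Pereira and Bianchi (Lieutenant).
Abara, Achebe and Kowalski are each not paramedic-certified, so the next rule applies.
Among Abara, Achebe and Kowalski, alphabetically by surname: Abara before Achebe before Kowalski.
Among Drummond, Pereira and Bianchi, paramedic-certified before not paramedic-certified: Drummond and Pereira (paramedic-certified) before Bianchi (not paramedic-certified).
Among Drummond and Pereira, alphabetically by surname: Drummond before Pereira.
Full order: Abara, Achebe, Kowalski, Drummond, Pereira, Bianchi.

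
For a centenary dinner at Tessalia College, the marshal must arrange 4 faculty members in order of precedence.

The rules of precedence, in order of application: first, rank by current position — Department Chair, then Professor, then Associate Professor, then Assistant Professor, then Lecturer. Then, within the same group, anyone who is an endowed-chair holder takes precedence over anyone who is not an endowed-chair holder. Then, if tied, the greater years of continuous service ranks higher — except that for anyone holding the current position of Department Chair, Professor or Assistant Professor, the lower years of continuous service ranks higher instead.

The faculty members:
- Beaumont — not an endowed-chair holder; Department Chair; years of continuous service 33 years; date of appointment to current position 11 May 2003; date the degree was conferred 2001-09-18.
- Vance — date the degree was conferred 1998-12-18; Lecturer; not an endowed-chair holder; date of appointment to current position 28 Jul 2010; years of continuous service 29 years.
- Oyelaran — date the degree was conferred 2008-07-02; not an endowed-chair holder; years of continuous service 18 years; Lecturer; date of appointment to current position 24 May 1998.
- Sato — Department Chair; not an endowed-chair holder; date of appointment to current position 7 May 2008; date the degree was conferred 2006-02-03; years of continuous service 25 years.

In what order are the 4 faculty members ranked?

Sato, Beaumont, Vance, Oyelaran

By current position: Sato and Beaumont (Department Chair); then Vance and Oyelaran (Lecturer).
Sato and Beaumont are each not an endowed-chair holder, so the next rule applies.
Among Sato and Beaumont, by years of continuous service (lower first) (reversed rule for this group): Sato (25 years) before Beaumont (33 years).
Vance and Oyelaran are each not an endowed-chair holder, so the next rule applies.
Among Vance and Oyelaran, by years of continuous service (higher first): Vance (29 years) before Oyelaran (18 years).
Full order: Sato, Beaumont, Vance, Oyelaran.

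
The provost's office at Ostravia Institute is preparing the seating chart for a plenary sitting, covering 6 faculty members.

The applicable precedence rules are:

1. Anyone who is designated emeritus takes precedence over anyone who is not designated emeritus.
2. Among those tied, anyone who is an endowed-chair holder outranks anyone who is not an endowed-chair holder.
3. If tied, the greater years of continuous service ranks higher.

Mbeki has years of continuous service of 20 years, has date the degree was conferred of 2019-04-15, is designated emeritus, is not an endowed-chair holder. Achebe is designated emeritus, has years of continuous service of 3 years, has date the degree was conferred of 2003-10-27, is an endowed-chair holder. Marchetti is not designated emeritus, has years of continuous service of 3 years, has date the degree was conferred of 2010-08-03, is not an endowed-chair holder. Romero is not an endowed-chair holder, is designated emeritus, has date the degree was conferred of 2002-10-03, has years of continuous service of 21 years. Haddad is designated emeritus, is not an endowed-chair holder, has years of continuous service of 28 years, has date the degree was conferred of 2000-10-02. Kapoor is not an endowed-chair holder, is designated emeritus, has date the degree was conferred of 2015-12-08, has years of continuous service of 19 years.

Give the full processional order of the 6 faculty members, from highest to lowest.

By the first rule: Achebe, Haddad, Romero, Mbeki and Kapoor (each designated emeritus); then Marchetti (not designated emeritus).
Among Achebe, Haddad, Romero, Mbeki and Kapoor, an endowed-chair holder before not an endowed-chair holder: Achebe (an endowed-chair holder) before Haddad, Romero, Mbeki and Kapoor (not an endowed-chair holder).
Among Haddad, Romero, Mbeki and Kapoor, by years of continuous service (higher first): Haddad (28 years) before Romero (21 years) before Mbeki (20 years) before Kapoor (19 years).
Full order: Achebe, Haddad, Romero, Mbeki, Kapoor, Marchetti.

Achebe, Haddad, Romero, Mbeki, Kapoor, Marchetti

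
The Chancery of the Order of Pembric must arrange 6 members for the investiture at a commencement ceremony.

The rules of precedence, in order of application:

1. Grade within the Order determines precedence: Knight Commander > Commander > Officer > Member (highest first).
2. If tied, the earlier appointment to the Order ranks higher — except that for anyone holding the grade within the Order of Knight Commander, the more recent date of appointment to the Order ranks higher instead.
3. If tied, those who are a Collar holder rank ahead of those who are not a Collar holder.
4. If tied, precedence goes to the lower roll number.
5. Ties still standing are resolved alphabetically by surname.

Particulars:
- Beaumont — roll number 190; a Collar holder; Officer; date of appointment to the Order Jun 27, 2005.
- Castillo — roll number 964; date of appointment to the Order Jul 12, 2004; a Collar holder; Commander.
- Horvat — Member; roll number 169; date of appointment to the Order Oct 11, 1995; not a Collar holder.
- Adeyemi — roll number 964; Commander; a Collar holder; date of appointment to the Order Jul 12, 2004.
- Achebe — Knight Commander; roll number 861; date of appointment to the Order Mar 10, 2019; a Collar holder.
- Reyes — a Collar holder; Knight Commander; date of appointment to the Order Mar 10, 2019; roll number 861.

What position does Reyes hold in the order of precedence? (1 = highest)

2

By grade within the Order: Achebe and Reyes (Knight Commander); then Adeyemi and Castillo (Commander); then Beaumont (Officer); then Horvat (Member).
Achebe and Reyes both have date of appointment to the Order Mar 10, 2019, so the next rule applies.
Achebe and Reyes are each a Collar holder, so the next rule applies.
Achebe and Reyes both have roll number 861, so the next rule applies.
Among Achebe and Reyes, alphabetically by surname: Achebe before Reyes.
Adeyemi and Castillo both have date of appointment to the Order Jul 12, 2004, so the next rule applies.
Adeyemi and Castillo are each a Collar holder, so the next rule applies.
Adeyemi and Castillo both have roll number 964, so the next rule applies.
Among Adeyemi and Castillo, alphabetically by surname: Adeyemi before Castillo.
Order: Achebe, Reyes, Adeyemi, Castillo, Beaumont, Horvat. So position 2.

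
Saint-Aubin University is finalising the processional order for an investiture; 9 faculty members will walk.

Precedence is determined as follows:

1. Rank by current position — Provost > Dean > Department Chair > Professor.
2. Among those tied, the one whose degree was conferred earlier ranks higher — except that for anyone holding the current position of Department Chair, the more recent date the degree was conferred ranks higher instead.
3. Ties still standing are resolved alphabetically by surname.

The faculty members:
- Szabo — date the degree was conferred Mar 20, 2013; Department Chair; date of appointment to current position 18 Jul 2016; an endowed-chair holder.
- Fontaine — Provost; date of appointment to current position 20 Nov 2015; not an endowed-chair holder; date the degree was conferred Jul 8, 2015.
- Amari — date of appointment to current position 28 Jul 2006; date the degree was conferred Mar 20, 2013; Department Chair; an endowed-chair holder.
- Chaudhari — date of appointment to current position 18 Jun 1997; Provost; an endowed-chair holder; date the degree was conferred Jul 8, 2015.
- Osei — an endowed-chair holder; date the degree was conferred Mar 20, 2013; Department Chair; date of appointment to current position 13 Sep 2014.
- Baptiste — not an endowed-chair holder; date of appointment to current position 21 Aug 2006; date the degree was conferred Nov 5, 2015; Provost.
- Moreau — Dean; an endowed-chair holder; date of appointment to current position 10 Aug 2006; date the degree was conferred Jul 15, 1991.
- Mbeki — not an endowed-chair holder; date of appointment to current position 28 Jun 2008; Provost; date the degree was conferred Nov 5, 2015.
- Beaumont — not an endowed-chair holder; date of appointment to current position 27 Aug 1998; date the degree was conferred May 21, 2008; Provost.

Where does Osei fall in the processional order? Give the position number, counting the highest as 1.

By current position: Beaumont, Chaudhari, Fontaine, Baptiste and Mbeki (Provost); then Moreau (Dean); then Amari, Osei and Szabo (Department Chair).
Among Beaumont, Chaudhari, Fontaine, Baptiste and Mbeki, by date the degree was conferred (earlier first): Beaumont (May 21, 2008) before Chaudhari and Fontaine (Jul 8, 2015) before Baptiste and Mbeki (Nov 5, 2015).
Among Chaudhari and Fontaine, alphabetically by surname: Chaudhari before Fontaine.
Among Baptiste and Mbeki, alphabetically by surname: Baptiste before Mbeki.
Amari, Osei and Szabo all have date the degree was conferred Mar 20, 2013, so the next rule applies.
Among Amari, Osei and Szabo, alphabetically by surname: Amari before Osei before Szabo.
Order: Beaumont, Chaudhari, Fontaine, Baptiste, Mbeki, Moreau, Amari, Osei, Szabo. So position 8.

8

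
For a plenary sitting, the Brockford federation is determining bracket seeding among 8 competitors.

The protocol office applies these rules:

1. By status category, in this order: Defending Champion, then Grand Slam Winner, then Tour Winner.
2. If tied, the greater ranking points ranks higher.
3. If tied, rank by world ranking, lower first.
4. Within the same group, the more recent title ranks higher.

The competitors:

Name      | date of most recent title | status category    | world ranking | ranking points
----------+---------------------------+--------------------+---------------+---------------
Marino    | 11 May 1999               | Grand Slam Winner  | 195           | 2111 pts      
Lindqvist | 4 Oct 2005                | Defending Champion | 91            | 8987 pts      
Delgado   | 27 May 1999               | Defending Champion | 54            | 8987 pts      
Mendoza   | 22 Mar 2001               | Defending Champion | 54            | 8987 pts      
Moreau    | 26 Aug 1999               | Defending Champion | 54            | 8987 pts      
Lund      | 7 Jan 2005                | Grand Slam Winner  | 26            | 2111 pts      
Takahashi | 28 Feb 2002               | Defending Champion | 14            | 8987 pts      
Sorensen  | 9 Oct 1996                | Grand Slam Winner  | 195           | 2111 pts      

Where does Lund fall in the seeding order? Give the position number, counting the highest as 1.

6

By status category: Takahashi, Mendoza, Moreau, Delgado and Lindqvist (Defending Champion); then Lund, Marino and Sorensen (Grand Slam Winner).
Takahashi, Mendoza, Moreau, Delgado and Lindqvist all have ranking points 8987 pts, so the next rule applies.
Among Takahashi, Mendoza, Moreau, Delgado and Lindqvist, by world ranking (lower first): Takahashi (14) before Mendoza, Moreau and Delgado (54) before Lindqvist (91).
Among Mendoza, Moreau and Delgado, by date of most recent title (later first): Mendoza (22 Mar 2001) before Moreau (26 Aug 1999) before Delgado (27 May 1999).
Lund, Marino and Sorensen all have ranking points 2111 pts, so the next rule applies.
Among Lund, Marino and Sorensen, by world ranking (lower first): Lund (26) before Marino and Sorensen (195).
Among Marino and Sorensen, by date of most recent title (later first): Marino (11 May 1999) before Sorensen (9 Oct 1996).
Order: Takahashi, Mendoza, Moreau, Delgado, Lindqvist, Lund, Marino, Sorensen. So position 6.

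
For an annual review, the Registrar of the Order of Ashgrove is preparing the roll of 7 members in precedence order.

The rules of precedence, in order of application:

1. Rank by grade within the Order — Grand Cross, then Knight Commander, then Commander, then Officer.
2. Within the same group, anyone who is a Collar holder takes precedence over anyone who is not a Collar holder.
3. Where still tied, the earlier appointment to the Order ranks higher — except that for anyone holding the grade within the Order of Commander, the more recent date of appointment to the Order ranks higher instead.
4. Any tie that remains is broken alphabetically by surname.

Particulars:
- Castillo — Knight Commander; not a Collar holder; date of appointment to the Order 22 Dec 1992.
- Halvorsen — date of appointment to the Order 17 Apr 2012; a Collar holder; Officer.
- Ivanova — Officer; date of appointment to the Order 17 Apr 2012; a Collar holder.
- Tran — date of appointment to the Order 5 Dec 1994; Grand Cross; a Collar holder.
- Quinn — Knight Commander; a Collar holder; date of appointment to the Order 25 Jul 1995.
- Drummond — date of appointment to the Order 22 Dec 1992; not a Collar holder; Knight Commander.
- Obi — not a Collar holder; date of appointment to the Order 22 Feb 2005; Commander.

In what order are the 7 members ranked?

Tran, Quinn, Castillo, Drummond, Obi, Halvorsen, Ivanova

By grade within the Order: Tran (Grand Cross); then Quinn, Castillo and Drummond (Knight Commander); then Obi (Commander); then Halvorsen and Ivanova (Officer).
Among Quinn, Castillo and Drummond, a Collar holder before not a Collar holder: Quinn (a Collar holder) before Castillo and Drummond (not a Collar holder).
Castillo and Drummond both have date of appointment to the Order 22 Dec 1992, so the next rule applies.
Among Castillo and Drummond, alphabetically by surname: Castillo before Drummond.
Halvorsen and Ivanova are each a Collar holder, so the next rule applies.
Halvorsen and Ivanova both have date of appointment to the Order 17 Apr 2012, so the next rule applies.
Among Halvorsen and Ivanova, alphabetically by surname: Halvorsen before Ivanova.
Full order: Tran, Quinn, Castillo, Drummond, Obi, Halvorsen, Ivanova.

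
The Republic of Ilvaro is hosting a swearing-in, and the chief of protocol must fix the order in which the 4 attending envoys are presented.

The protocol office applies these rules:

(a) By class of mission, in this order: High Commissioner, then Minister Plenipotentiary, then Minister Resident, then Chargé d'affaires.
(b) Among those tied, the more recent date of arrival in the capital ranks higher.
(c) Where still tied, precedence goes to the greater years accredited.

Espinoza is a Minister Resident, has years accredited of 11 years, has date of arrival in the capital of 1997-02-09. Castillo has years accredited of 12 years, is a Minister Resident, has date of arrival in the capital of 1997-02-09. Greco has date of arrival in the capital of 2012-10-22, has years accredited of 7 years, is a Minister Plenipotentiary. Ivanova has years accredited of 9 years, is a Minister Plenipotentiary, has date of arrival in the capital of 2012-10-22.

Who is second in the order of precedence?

Greco

By class of mission: Ivanova and Greco (Minister Plenipotentiary); then Castillo and Espinoza (Minister Resident).
Ivanova and Greco both have date of arrival in the capital 2012-10-22, so the next rule applies.
Among Ivanova and Greco, by years accredited (higher first): Ivanova (9 years) before Greco (7 years).
Castillo and Espinoza both have date of arrival in the capital 1997-02-09, so the next rule applies.
Among Castillo and Espinoza, by years accredited (higher first): Castillo (12 years) before Espinoza (11 years).
Order: Ivanova, Greco, Castillo, Espinoza.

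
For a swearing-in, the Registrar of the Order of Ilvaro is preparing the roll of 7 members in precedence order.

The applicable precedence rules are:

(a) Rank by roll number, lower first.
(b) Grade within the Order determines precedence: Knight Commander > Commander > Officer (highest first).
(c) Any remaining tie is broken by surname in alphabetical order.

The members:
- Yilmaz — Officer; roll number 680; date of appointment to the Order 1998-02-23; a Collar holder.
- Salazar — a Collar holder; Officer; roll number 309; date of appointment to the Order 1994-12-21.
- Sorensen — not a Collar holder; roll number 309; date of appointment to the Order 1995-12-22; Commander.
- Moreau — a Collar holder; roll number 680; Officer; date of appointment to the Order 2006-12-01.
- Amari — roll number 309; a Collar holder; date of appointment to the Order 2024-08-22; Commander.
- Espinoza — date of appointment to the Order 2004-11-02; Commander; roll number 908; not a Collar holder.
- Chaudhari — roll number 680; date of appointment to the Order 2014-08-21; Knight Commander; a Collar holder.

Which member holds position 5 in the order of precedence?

Moreau

By roll number (lower first): Amari, Sorensen and Salazar (each 309); then Chaudhari, Moreau and Yilmaz (each 680); then Espinoza (908).
Among Amari, Sorensen and Salazar, by grade within the Order: Amari and Sorensen (Commander) before Salazar (Officer).
Among Amari and Sorensen, alphabetically by surname: Amari before Sorensen.
Among Chaudhari, Moreau and Yilmaz, by grade within the Order: Chaudhari (Knight Commander) before Moreau and Yilmaz (Officer).
Among Moreau and Yilmaz, alphabetically by surname: Moreau before Yilmaz.
Order: Amari, Sorensen, Salazar, Chaudhari, Moreau, Yilmaz, Espinoza.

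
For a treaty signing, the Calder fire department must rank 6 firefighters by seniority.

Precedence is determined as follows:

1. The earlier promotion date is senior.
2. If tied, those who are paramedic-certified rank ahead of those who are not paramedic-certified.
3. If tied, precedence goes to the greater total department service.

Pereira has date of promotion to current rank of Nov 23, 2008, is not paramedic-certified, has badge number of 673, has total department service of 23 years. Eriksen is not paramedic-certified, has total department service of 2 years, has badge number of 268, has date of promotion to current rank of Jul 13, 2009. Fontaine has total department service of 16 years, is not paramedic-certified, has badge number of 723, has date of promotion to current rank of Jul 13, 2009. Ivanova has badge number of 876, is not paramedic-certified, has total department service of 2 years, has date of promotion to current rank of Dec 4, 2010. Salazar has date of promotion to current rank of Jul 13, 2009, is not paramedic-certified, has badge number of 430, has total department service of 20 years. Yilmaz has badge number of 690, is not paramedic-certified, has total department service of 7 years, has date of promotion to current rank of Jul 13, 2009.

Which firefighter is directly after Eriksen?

Ivanova

By date of promotion to current rank (earlier first): Pereira (Nov 23, 2008); then Salazar, Fontaine, Yilmaz and Eriksen (each Jul 13, 2009); then Ivanova (Dec 4, 2010).
Salazar, Fontaine, Yilmaz and Eriksen are each not paramedic-certified, so the next rule applies.
Among Salazar, Fontaine, Yilmaz and Eriksen, by total department service (higher first): Salazar (20 years) before Fontaine (16 years) before Yilmaz (7 years) before Eriksen (2 years).
Order: Pereira, Salazar, Fontaine, Yilmaz, Eriksen, Ivanova.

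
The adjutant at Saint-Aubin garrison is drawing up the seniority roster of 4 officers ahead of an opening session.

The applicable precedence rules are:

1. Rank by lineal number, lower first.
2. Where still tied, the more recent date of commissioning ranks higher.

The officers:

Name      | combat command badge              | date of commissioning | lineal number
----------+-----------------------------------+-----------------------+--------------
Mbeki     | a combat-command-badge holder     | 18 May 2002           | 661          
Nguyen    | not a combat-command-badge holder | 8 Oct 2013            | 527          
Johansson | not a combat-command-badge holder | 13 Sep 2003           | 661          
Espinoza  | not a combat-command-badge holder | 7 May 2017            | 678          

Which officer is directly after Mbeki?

Espinoza

By lineal number (lower first): Nguyen (527); then Johansson and Mbeki (both 661); then Espinoza (678).
Among Johansson and Mbeki, by date of commissioning (later first): Johansson (13 Sep 2003) before Mbeki (18 May 2002).
Order: Nguyen, Johansson, Mbeki, Espinoza.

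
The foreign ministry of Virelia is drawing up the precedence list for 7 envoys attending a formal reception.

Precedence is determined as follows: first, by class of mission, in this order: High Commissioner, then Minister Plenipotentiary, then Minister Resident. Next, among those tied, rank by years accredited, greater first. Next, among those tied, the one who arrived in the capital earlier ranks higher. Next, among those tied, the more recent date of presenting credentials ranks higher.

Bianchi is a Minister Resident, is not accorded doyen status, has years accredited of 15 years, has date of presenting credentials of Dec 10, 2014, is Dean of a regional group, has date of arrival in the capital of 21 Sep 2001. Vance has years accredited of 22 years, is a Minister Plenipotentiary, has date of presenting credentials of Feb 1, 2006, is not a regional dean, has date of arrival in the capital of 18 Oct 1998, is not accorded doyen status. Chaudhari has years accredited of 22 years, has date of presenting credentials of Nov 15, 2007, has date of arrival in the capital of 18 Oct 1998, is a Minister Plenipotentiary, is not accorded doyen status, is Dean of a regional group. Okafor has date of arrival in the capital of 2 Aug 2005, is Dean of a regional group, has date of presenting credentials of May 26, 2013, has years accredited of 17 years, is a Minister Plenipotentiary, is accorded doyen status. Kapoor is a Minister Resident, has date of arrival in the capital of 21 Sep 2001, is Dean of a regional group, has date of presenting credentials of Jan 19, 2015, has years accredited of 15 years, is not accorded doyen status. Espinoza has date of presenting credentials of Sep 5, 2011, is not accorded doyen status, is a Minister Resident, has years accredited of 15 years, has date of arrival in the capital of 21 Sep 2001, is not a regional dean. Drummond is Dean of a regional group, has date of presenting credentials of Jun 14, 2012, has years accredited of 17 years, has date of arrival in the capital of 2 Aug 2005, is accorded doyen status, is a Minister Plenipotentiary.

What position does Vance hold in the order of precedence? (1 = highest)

2

By class of mission: Chaudhari, Vance, Okafor and Drummond (Minister Plenipotentiary); then Kapoor, Bianchi and Espinoza (Minister Resident).
Among Chaudhari, Vance, Okafor and Drummond, by years accredited (higher first): Chaudhari and Vance (22 years) before Okafor and Drummond (17 years).
Chaudhari and Vance both have date of arrival in the capital 18 Oct 1998, so the next rule applies.
Among Chaudhari and Vance, by date of presenting credentials (later first): Chaudhari (Nov 15, 2007) before Vance (Feb 1, 2006).
Okafor and Drummond both have date of arrival in the capital 2 Aug 2005, so the next rule applies.
Among Okafor and Drummond, by date of presenting credentials (later first): Okafor (May 26, 2013) before Drummond (Jun 14, 2012).
Kapoor, Bianchi and Espinoza all have years accredited 15 years, so the next rule applies.
Kapoor, Bianchi and Espinoza all have date of arrival in the capital 21 Sep 2001, so the next rule applies.
Among Kapoor, Bianchi and Espinoza, by date of presenting credentials (later first): Kapoor (Jan 19, 2015) before Bianchi (Dec 10, 2014) before Espinoza (Sep 5, 2011).
Order: Chaudhari, Vance, Okafor, Drummond, Kapoor, Bianchi, Espinoza. So position 2.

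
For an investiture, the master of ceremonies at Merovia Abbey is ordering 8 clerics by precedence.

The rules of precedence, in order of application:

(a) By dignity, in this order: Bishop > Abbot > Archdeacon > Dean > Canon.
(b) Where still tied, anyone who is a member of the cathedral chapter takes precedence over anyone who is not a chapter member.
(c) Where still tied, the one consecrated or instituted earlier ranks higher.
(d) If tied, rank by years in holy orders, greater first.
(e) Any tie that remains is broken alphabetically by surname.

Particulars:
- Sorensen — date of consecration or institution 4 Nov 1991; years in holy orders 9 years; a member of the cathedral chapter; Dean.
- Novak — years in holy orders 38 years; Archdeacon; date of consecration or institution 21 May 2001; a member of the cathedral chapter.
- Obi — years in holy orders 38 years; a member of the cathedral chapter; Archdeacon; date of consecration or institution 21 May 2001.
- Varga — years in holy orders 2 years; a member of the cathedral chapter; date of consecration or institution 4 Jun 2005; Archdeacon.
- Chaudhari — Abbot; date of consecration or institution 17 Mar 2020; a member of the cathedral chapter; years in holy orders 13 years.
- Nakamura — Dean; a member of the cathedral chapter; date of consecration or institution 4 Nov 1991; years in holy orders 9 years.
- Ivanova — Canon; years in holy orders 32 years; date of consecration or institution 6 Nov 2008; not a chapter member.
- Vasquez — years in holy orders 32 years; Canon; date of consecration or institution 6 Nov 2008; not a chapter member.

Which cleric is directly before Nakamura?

By dignity: Chaudhari (Abbot); then Novak, Obi and Varga (Archdeacon); then Nakamura and Sorensen (Dean); then Ivanova and Vasquez (Canon).
Novak, Obi and Varga are each a member of the cathedral chapter, so the next rule applies.
Among Novak, Obi and Varga, by date of consecration or institution (earlier first): Novak and Obi (21 May 2001) before Varga (4 Jun 2005).
Novak and Obi both have years in holy orders 38 years, so the next rule applies.
Among Novak and Obi, alphabetically by surname: Novak before Obi.
Nakamura and Sorensen are each a member of the cathedral chapter, so the next rule applies.
Nakamura and Sorensen both have date of consecration or institution 4 Nov 1991, so the next rule applies.
Nakamura and Sorensen both have years in holy orders 9 years, so the next rule applies.
Among Nakamura and Sorensen, alphabetically by surname: Nakamura before Sorensen.
Ivanova and Vasquez are each not a chapter member, so the next rule applies.
Ivanova and Vasquez both have date of consecration or institution 6 Nov 2008, so the next rule applies.
Ivanova and Vasquez both have years in holy orders 32 years, so the next rule applies.
Among Ivanova and Vasquez, alphabetically by surname: Ivanova before Vasquez.
Order: Chaudhari, Novak, Obi, Varga, Nakamura, Sorensen, Ivanova, Vasquez.

Varga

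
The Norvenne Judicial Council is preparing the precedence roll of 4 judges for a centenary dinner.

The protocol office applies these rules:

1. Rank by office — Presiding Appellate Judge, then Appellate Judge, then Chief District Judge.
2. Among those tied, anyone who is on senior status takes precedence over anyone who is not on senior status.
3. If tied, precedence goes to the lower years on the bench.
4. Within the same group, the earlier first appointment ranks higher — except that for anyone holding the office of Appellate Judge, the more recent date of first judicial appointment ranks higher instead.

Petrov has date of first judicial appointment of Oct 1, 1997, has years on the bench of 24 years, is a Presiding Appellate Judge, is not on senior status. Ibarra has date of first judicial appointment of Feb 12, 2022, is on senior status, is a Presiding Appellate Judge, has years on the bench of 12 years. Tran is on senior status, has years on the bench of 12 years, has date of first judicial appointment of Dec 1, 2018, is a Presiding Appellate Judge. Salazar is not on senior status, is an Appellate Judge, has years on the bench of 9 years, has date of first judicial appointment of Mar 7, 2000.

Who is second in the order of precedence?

Ibarra

By office: Tran, Ibarra and Petrov (Presiding Appellate Judge); then Salazar (Appellate Judge).
Among Tran, Ibarra and Petrov, on senior status before not on senior status: Tran and Ibarra (on senior status) before Petrov (not on senior status).
Tran and Ibarra both have years on the bench 12 years, so the next rule applies.
Among Tran and Ibarra, by date of first judicial appointment (earlier first): Tran (Dec 1, 2018) before Ibarra (Feb 12, 2022).
Order: Tran, Ibarra, Petrov, Salazar.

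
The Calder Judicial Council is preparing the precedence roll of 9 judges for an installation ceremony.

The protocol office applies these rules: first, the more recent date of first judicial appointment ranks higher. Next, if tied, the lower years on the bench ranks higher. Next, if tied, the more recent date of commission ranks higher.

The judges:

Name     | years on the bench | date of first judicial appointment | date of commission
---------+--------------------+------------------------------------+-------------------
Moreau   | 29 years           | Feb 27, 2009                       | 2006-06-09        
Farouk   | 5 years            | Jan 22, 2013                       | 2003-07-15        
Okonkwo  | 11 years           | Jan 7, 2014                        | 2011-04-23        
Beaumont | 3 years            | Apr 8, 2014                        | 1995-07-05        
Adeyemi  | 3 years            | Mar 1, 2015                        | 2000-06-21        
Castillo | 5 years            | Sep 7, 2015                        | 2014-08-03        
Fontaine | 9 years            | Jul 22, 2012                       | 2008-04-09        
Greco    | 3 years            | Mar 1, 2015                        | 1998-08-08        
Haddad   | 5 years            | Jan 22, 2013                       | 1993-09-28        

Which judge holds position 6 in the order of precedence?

Farouk

By date of first judicial appointment (later first): Castillo (Sep 7, 2015); then Adeyemi and Greco (both Mar 1, 2015); then Beaumont (Apr 8, 2014); then Okonkwo (Jan 7, 2014); then Farouk and Haddad (both Jan 22, 2013); then Fontaine (Jul 22, 2012); then Moreau (Feb 27, 2009).
Adeyemi and Greco both have years on the bench 3 years, so the next rule applies.
Among Adeyemi and Greco, by date of commission (later first): Adeyemi (2000-06-21) before Greco (1998-08-08).
Farouk and Haddad both have years on the bench 5 years, so the next rule applies.
Among Farouk and Haddad, by date of commission (later first): Farouk (2003-07-15) before Haddad (1993-09-28).
Order: Castillo, Adeyemi, Greco, Beaumont, Okonkwo, Farouk, Haddad, Fontaine, Moreau.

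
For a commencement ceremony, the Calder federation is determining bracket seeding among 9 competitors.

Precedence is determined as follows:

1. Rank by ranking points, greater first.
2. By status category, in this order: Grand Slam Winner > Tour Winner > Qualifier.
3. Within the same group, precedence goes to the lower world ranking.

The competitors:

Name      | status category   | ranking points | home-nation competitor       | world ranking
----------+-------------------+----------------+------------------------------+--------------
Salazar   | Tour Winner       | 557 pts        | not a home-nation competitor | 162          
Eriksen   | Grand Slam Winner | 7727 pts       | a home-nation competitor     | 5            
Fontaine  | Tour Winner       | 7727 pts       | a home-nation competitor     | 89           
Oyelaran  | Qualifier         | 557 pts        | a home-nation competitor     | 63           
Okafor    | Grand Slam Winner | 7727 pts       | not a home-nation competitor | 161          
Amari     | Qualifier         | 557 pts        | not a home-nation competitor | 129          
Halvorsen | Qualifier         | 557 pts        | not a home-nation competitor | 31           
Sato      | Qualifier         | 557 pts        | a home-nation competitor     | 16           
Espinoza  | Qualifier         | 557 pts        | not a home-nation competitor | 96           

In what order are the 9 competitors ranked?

Eriksen, Okafor, Fontaine, Salazar, Sato, Halvorsen, Oyelaran, Espinoza, Amari

By ranking points (higher first): Eriksen, Okafor and Fontaine (each 7727 pts); then Salazar, Sato, Halvorsen, Oyelaran, Espinoza and Amari (each 557 pts).
Among Eriksen, Okafor and Fontaine, by status category: Eriksen and Okafor (Grand Slam Winner) before Fontaine (Tour Winner).
Among Eriksen and Okafor, by world ranking (lower first): Eriksen (5) before Okafor (161).
Among Salazar, Sato, Halvorsen, Oyelaran, Espinoza and Amari, by status category: Salazar (Tour Winner) before Sato, Halvorsen, Oyelaran, Espinoza and Amari (Qualifier).
Among Sato, Halvorsen, Oyelaran, Espinoza and Amari, by world ranking (lower first): Sato (16) before Halvorsen (31) before Oyelaran (63) before Espinoza (96) before Amari (129).
Full order: Eriksen, Okafor, Fontaine, Salazar, Sato, Halvorsen, Oyelaran, Espinoza, Amari.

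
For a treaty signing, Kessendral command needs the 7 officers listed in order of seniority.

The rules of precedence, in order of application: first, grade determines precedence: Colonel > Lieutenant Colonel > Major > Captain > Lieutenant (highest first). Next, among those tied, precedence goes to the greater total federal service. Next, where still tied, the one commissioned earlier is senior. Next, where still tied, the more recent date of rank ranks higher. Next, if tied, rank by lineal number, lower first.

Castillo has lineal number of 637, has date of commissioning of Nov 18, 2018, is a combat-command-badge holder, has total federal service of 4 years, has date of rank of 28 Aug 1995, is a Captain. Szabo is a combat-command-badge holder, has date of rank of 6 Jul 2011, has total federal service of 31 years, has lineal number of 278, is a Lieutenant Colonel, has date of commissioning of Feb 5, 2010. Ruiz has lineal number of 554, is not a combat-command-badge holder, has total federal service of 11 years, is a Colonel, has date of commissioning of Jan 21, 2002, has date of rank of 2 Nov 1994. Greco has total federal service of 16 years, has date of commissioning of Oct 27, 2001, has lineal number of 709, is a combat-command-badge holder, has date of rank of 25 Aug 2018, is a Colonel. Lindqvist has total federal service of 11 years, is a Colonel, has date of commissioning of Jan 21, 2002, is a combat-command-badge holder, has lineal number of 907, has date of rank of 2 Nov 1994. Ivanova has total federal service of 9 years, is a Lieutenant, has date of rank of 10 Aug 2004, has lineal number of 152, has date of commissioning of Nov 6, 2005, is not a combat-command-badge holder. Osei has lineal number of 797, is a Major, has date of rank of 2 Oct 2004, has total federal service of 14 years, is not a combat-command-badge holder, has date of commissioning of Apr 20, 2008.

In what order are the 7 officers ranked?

Greco, Ruiz, Lindqvist, Szabo, Osei, Castillo, Ivanova

By grade: Greco, Ruiz and Lindqvist (Colonel); then Szabo (Lieutenant Colonel); then Osei (Major); then Castillo (Captain); then Ivanova (Lieutenant).
Among Greco, Ruiz and Lindqvist, by total federal service (higher first): Greco (16 years) before Ruiz and Lindqvist (11 years).
Ruiz and Lindqvist both have date of commissioning Jan 21, 2002, so the next rule applies.
Ruiz and Lindqvist both have date of rank 2 Nov 1994, so the next rule applies.
Among Ruiz and Lindqvist, by lineal number (lower first): Ruiz (554) before Lindqvist (907).
Full order: Greco, Ruiz, Lindqvist, Szabo, Osei, Castillo, Ivanova.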